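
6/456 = 1/76 = 0.01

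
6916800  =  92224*75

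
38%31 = 7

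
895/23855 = 179/4771 =0.04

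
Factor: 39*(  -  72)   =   - 2^3*3^3*13^1 = - 2808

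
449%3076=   449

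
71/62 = 1 + 9/62 = 1.15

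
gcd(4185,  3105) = 135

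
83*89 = 7387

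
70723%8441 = 3195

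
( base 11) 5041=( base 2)1101000101100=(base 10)6700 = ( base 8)15054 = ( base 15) 1EBA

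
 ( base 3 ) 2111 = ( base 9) 74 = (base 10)67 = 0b1000011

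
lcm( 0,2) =0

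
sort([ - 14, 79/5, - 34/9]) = [-14, - 34/9,79/5]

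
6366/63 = 101+1/21 = 101.05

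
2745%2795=2745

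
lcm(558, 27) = 1674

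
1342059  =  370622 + 971437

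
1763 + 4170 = 5933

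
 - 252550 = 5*( - 50510)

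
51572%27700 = 23872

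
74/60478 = 37/30239 = 0.00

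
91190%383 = 36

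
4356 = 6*726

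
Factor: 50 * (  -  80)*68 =- 272000 = - 2^7*5^3*17^1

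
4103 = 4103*1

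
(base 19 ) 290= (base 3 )1020002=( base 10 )893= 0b1101111101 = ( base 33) r2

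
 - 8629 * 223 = -1924267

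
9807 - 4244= 5563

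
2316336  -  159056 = 2157280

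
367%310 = 57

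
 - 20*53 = - 1060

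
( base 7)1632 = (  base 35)iu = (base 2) 1010010100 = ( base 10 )660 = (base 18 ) 20C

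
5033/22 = 228 + 17/22 = 228.77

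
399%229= 170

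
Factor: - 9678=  - 2^1*3^1*1613^1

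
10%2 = 0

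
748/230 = 3 + 29/115 =3.25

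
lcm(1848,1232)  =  3696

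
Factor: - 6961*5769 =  - 40158009 = - 3^2*641^1*6961^1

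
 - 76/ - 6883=76/6883 =0.01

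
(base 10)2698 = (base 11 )2033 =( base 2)101010001010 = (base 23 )527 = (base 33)2FP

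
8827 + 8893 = 17720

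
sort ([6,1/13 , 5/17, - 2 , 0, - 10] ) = [ - 10, - 2,0  ,  1/13 , 5/17,  6] 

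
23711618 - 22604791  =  1106827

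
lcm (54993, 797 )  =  54993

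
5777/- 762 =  -5777/762 = -7.58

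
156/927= 52/309  =  0.17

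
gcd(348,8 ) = 4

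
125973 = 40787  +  85186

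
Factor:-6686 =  - 2^1*3343^1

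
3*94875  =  284625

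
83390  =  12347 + 71043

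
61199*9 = 550791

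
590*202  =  119180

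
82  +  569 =651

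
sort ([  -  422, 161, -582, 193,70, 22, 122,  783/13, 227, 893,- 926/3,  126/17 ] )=[ - 582, - 422, - 926/3 , 126/17,  22,783/13,70,122,161,193, 227,893]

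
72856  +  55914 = 128770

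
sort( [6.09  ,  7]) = [ 6.09, 7 ] 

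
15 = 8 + 7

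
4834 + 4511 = 9345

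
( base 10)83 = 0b1010011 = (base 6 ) 215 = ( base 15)58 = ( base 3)10002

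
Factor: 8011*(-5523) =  - 3^1*7^1  *  263^1*8011^1 = - 44244753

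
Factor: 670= 2^1*5^1 * 67^1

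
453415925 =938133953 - 484718028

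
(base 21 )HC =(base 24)f9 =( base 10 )369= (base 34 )at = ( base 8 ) 561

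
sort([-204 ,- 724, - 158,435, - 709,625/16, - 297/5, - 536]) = [ - 724, - 709, - 536, - 204 ,  -  158, - 297/5 , 625/16, 435]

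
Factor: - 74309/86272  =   - 2^( - 8) * 19^1*337^( - 1)*3911^1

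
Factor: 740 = 2^2*5^1*37^1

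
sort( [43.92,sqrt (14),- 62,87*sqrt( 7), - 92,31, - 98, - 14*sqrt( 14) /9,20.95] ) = [  -  98, - 92,- 62,-14*sqrt (14)/9,sqrt( 14), 20.95, 31, 43.92 , 87 * sqrt(7) ]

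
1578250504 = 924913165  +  653337339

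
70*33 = 2310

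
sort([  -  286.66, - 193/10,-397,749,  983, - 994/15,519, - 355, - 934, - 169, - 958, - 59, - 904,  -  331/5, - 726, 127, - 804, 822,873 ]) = [ - 958, - 934, - 904, - 804, - 726,  -  397 ,  -  355, - 286.66,-169, - 994/15, - 331/5, - 59, - 193/10,127, 519,749,822,873,983]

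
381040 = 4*95260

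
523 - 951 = -428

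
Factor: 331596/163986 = 2^1*3^1*61^1*181^( - 1) = 366/181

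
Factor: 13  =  13^1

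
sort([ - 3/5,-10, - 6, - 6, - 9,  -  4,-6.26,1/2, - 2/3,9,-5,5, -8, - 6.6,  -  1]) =[-10,  -  9, - 8, - 6.6,-6.26, - 6,-6,-5,  -  4, - 1, - 2/3,-3/5, 1/2,5, 9] 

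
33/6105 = 1/185 = 0.01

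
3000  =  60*50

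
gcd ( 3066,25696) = 146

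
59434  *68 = 4041512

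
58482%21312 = 15858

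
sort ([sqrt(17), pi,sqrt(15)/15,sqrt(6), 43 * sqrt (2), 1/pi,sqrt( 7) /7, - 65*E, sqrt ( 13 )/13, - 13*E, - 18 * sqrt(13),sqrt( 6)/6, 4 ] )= [ - 65*E,-18*sqrt(13),  -  13*E,  sqrt( 15 ) /15 , sqrt ( 13) /13,  1/pi,sqrt(7 )/7, sqrt( 6) /6, sqrt(6), pi,4, sqrt(17), 43*sqrt ( 2 )]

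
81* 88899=7200819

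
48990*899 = 44042010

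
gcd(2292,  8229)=3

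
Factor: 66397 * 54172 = 3596858284  =  2^2 * 29^1 * 67^1*467^1*991^1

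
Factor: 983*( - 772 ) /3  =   - 2^2* 3^( - 1)*193^1*983^1  =  - 758876/3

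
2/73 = 2/73  =  0.03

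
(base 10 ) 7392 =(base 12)4340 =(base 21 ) gg0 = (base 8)16340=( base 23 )DM9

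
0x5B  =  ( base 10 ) 91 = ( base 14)67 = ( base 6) 231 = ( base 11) 83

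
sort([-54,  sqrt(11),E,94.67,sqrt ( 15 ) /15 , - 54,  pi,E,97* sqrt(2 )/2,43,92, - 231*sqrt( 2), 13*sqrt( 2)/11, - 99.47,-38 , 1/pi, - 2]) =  [-231 * sqrt (2 ),  -  99.47,-54,-54, -38,-2,sqrt(15) /15,1/pi, 13 * sqrt( 2 ) /11 , E, E,pi,sqrt(11),43, 97*sqrt(2 ) /2,92,94.67]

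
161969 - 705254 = -543285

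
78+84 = 162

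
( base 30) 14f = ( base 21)276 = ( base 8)2013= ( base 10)1035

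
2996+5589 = 8585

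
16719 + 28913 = 45632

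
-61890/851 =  - 73+233/851 = - 72.73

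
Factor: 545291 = 545291^1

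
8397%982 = 541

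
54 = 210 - 156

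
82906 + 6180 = 89086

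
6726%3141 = 444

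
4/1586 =2/793 = 0.00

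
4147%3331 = 816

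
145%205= 145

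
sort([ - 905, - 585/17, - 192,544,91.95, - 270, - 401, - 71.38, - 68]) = [ -905, - 401, - 270, - 192, - 71.38, - 68, - 585/17, 91.95,544 ]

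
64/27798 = 32/13899 = 0.00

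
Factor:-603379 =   -  7^1*86197^1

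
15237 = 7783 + 7454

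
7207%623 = 354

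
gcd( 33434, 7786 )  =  458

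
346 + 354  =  700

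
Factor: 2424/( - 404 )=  - 6 = -2^1*3^1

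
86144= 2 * 43072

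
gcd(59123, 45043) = 1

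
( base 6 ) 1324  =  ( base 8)524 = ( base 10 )340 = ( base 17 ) 130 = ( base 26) D2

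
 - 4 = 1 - 5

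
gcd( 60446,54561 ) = 1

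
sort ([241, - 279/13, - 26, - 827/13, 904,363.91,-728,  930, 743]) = [ - 728, - 827/13 , - 26 , - 279/13,241, 363.91, 743, 904,930] 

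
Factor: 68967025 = 5^2*109^1*25309^1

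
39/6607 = 39/6607 = 0.01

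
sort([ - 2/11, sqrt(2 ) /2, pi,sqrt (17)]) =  [ -2/11, sqrt(2 ) /2, pi,sqrt( 17)]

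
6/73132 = 3/36566 = 0.00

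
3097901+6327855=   9425756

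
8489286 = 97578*87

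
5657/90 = 62+77/90=62.86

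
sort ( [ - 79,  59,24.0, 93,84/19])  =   [ - 79,84/19,24.0,59, 93 ]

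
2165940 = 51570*42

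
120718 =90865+29853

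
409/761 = 409/761=0.54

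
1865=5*373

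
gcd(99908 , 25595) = 1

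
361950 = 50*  7239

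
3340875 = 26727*125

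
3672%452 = 56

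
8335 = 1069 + 7266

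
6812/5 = 6812/5 = 1362.40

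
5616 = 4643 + 973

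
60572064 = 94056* 644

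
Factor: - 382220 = - 2^2 *5^1*29^1*659^1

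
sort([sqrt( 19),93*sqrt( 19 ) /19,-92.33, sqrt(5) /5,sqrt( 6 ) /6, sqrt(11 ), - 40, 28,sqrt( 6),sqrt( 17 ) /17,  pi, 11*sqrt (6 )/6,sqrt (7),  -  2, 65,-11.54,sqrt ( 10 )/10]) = [-92.33, - 40, - 11.54,  -  2,sqrt(17) /17,  sqrt( 10)/10,sqrt(6) /6,sqrt(5)/5, sqrt(6 ), sqrt(7),pi,sqrt(11 ),sqrt(19 ), 11*sqrt(6) /6, 93*sqrt( 19)/19, 28, 65] 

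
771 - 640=131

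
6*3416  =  20496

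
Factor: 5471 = 5471^1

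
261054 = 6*43509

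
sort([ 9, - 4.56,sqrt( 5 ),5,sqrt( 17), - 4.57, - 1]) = [ - 4.57, - 4.56,  -  1,  sqrt( 5 ), sqrt( 17 ), 5, 9 ]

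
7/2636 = 7/2636 = 0.00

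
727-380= 347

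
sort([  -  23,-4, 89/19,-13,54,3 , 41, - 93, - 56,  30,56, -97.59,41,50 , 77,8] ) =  [-97.59, - 93, -56, - 23, - 13 , - 4,3,89/19, 8, 30,  41,41,50,54 , 56,  77 ] 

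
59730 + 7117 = 66847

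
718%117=16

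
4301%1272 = 485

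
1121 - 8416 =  - 7295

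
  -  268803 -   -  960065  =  691262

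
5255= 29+5226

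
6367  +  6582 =12949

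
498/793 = 498/793 = 0.63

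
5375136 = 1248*4307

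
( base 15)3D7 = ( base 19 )283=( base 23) 1F3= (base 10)877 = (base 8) 1555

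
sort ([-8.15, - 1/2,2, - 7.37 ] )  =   [ - 8.15, - 7.37  , - 1/2,2]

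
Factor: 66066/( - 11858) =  - 39/7 = - 3^1*7^( - 1)*13^1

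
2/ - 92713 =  - 1 +92711/92713  =  -  0.00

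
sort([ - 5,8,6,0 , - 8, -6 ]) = [ - 8,-6, - 5,0, 6,8 ] 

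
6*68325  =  409950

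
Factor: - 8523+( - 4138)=-11^1*1151^1 = -12661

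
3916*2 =7832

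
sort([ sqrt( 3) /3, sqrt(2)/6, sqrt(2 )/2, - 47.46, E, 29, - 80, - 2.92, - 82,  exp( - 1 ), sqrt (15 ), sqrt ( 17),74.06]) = [ - 82, - 80 , - 47.46, - 2.92, sqrt(2)/6,exp( - 1),sqrt (3) /3,sqrt ( 2)/2 , E,  sqrt( 15), sqrt(17 ),29, 74.06 ]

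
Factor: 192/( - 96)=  - 2=- 2^1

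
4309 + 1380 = 5689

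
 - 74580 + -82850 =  -157430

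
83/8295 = 83/8295= 0.01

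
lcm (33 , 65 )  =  2145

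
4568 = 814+3754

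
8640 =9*960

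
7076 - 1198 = 5878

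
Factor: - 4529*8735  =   - 39560815 = - 5^1* 7^1*647^1*1747^1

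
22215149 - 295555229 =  - 273340080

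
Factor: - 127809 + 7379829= 2^2*3^2*5^1 *40289^1 = 7252020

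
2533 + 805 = 3338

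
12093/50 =241 + 43/50 = 241.86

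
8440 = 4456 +3984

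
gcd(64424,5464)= 8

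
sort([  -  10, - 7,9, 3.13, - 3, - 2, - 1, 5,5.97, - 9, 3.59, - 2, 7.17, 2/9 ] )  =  [-10, - 9,-7 ,  -  3, - 2 ,-2, -1, 2/9, 3.13, 3.59, 5, 5.97, 7.17, 9]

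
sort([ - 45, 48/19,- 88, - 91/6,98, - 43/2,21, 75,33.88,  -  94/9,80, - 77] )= [ - 88 ,-77, - 45, - 43/2 , - 91/6, - 94/9, 48/19  ,  21,33.88 , 75, 80, 98]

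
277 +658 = 935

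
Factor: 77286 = 2^1*3^1* 11^1*1171^1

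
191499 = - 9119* ( - 21) 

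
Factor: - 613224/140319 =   -  22712/5197 = -2^3*17^1*167^1*5197^ (-1) 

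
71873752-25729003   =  46144749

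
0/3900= 0=0.00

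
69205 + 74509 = 143714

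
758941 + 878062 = 1637003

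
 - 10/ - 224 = 5/112 = 0.04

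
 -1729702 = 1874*( - 923 ) 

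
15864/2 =7932 = 7932.00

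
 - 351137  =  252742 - 603879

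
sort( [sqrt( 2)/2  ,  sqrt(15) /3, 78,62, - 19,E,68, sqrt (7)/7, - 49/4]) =[ - 19 , - 49/4,  sqrt ( 7 )/7,  sqrt (2)/2 , sqrt(15 )/3,  E,62 , 68, 78]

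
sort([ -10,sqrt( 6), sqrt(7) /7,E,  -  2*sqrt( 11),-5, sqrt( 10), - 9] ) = [ - 10, - 9, - 2*sqrt(11 ),-5, sqrt(7 ) /7 , sqrt(6),  E, sqrt(10) ]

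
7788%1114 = 1104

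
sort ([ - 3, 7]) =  [-3, 7]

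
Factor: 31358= 2^1*15679^1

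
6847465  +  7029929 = 13877394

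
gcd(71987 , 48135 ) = 1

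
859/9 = 859/9=95.44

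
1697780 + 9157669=10855449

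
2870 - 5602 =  - 2732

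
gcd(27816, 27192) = 24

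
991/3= 330 + 1/3 = 330.33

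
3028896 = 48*63102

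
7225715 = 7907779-682064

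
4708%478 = 406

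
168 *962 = 161616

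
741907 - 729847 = 12060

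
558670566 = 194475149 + 364195417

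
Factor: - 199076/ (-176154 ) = 2^1*3^( - 1 )*11^( -1)  *  17^(  -  1 )*317^1 = 634/561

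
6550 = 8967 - 2417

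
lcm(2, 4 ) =4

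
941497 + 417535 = 1359032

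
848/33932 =212/8483 = 0.02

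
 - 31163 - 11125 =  - 42288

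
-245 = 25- 270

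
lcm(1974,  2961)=5922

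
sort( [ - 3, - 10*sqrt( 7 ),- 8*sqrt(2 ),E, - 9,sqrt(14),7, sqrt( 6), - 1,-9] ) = [ - 10*sqrt( 7 ),- 8*  sqrt( 2),- 9,-9, - 3, - 1,sqrt( 6),E, sqrt ( 14 ), 7] 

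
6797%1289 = 352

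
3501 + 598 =4099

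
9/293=9/293 = 0.03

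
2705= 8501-5796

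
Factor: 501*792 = 2^3*3^3*11^1*167^1 = 396792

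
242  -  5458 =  - 5216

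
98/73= 98/73  =  1.34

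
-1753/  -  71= 24 + 49/71 = 24.69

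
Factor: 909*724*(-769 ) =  - 506091204 = - 2^2 * 3^2*101^1*181^1 *769^1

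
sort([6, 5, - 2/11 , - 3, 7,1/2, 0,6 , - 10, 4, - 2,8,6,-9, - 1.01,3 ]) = [ - 10, - 9, - 3,-2, - 1.01, - 2/11,0, 1/2,  3, 4, 5,6, 6,6,7,8]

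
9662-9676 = - 14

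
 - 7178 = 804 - 7982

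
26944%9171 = 8602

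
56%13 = 4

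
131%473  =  131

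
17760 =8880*2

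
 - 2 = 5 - 7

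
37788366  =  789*47894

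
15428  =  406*38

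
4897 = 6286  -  1389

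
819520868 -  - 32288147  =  851809015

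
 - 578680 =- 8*72335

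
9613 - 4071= 5542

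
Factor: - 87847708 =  - 2^2*13^1*1689379^1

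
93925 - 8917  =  85008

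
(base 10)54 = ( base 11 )4A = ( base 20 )2E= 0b110110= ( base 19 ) 2g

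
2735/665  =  4 + 15/133 = 4.11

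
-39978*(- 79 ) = 3158262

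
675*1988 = 1341900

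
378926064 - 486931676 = -108005612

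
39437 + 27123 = 66560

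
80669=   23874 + 56795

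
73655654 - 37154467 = 36501187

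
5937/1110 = 5 + 129/370=5.35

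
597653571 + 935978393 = 1533631964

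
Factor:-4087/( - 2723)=7^(-1)*61^1*67^1*389^( - 1)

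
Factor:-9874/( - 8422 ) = 4211^ ( - 1)*4937^1 =4937/4211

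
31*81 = 2511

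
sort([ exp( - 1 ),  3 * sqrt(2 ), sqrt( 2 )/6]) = [ sqrt(2 )/6, exp (-1), 3* sqrt ( 2 ) ]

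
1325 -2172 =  - 847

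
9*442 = 3978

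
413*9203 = 3800839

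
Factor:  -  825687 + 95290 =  - 730397^1 = - 730397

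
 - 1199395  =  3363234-4562629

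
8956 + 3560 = 12516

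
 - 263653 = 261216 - 524869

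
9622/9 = 9622/9 = 1069.11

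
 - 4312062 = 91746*(-47 )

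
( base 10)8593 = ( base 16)2191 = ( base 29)a69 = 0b10000110010001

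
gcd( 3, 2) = 1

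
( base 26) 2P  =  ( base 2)1001101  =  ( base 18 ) 45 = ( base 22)3b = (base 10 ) 77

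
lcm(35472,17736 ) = 35472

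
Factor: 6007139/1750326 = 2^( - 1 )* 3^( - 1 )*479^1*12541^1*291721^( - 1 )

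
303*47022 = 14247666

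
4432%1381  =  289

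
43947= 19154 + 24793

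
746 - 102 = 644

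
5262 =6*877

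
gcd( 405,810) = 405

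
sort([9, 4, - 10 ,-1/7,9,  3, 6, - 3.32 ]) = [-10,-3.32,-1/7, 3,4,6,9, 9]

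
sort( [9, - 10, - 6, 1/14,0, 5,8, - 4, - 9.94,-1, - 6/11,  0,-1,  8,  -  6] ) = [ - 10, - 9.94 ,-6, - 6, - 4,-1, - 1, - 6/11, 0,0,1/14,5,8, 8, 9 ]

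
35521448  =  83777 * 424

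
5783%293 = 216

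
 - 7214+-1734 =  - 8948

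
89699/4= 22424+3/4 = 22424.75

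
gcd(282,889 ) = 1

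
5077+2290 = 7367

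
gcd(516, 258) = 258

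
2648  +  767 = 3415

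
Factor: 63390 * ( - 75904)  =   - 2^8*3^1*5^1 * 593^1*2113^1 = - 4811554560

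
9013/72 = 125+ 13/72 =125.18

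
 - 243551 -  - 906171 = 662620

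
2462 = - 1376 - -3838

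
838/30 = 27+14/15 = 27.93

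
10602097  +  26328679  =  36930776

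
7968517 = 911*8747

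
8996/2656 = 3 + 257/664  =  3.39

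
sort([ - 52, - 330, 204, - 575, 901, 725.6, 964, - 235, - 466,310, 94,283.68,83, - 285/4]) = [ - 575,-466, - 330, - 235,- 285/4, - 52, 83,94,204,283.68, 310,725.6,901,964 ] 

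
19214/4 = 9607/2 =4803.50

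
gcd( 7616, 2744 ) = 56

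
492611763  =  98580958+394030805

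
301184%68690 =26424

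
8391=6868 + 1523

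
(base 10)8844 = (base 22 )I60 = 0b10001010001100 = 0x228c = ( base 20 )1224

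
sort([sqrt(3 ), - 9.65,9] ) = [ - 9.65, sqrt(3 ), 9] 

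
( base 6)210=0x4e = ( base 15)53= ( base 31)2g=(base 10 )78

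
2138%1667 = 471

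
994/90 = 11 + 2/45 =11.04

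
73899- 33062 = 40837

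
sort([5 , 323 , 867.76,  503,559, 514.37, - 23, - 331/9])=[-331/9, - 23,5, 323, 503, 514.37,559,867.76 ]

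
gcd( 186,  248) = 62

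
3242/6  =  1621/3 = 540.33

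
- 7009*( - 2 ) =14018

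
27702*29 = 803358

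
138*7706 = 1063428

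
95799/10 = 95799/10 = 9579.90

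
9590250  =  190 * 50475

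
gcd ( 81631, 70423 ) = 1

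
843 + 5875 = 6718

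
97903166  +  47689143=145592309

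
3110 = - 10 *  (  -  311 )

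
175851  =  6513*27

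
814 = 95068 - 94254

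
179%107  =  72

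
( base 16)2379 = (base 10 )9081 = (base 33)8b6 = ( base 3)110110100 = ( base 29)an4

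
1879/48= 39 + 7/48  =  39.15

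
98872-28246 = 70626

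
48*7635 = 366480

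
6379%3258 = 3121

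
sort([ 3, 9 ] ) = [3,9]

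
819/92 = 8 + 83/92 = 8.90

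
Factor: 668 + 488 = 1156 = 2^2*17^2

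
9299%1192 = 955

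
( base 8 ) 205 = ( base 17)7E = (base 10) 133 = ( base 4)2011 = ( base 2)10000101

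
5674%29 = 19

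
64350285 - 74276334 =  - 9926049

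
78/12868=39/6434=0.01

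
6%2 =0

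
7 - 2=5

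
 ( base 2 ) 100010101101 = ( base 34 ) 1vb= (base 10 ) 2221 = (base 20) 5b1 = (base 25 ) 3dl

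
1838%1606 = 232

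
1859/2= 1859/2= 929.50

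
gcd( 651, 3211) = 1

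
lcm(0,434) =0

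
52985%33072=19913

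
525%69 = 42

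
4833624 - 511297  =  4322327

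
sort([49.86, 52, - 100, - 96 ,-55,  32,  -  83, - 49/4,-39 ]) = [ - 100, - 96, - 83, - 55, - 39,-49/4,32,49.86,52 ] 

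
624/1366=312/683 =0.46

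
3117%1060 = 997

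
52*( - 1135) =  - 59020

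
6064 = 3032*2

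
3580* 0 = 0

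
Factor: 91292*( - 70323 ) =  - 6419927316 = -2^2*3^1*11^1*29^1*787^1 * 2131^1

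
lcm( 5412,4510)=27060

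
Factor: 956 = 2^2 *239^1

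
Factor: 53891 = 53891^1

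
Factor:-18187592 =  - 2^3*2273449^1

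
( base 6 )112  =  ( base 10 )44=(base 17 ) 2a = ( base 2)101100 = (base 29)1f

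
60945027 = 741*82247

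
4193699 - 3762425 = 431274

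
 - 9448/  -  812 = 11 + 129/203 = 11.64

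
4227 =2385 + 1842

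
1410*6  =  8460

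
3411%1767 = 1644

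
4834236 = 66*73246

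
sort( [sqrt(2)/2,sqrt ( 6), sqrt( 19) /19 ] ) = [sqrt(19)/19, sqrt( 2)/2, sqrt( 6)]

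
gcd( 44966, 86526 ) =2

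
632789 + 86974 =719763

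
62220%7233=4356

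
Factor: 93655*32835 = 3075161925 = 3^1 *5^2*11^1*199^1*18731^1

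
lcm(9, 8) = 72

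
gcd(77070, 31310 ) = 10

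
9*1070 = 9630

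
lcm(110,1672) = 8360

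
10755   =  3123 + 7632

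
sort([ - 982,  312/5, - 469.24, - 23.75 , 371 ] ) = [-982, - 469.24, -23.75,312/5,371]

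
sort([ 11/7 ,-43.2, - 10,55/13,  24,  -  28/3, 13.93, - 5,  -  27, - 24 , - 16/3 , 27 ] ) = [ - 43.2, - 27, -24,-10,- 28/3, - 16/3,-5, 11/7 , 55/13,13.93 , 24,  27]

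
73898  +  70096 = 143994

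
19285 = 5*3857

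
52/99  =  52/99 = 0.53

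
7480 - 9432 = - 1952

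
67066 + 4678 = 71744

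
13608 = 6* 2268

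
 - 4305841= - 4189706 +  - 116135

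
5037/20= 251+17/20 = 251.85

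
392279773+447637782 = 839917555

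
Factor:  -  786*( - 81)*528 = 33615648 = 2^5*3^6*11^1*131^1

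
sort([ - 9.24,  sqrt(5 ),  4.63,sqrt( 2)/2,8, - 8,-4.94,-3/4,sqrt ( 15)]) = [-9.24,-8,  -  4.94, - 3/4,sqrt( 2 ) /2, sqrt( 5), sqrt( 15 ), 4.63, 8 ]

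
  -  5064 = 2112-7176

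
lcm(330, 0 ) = 0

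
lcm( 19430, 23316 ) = 116580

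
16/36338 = 8/18169 = 0.00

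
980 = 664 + 316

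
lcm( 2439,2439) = 2439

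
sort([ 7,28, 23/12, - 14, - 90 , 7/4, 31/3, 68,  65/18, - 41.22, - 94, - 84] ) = [ - 94,-90, - 84, - 41.22, - 14,7/4, 23/12, 65/18,7, 31/3,28,68]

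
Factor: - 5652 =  - 2^2 * 3^2*157^1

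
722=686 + 36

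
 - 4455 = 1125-5580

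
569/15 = 569/15= 37.93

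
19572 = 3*6524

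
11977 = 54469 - 42492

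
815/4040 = 163/808 = 0.20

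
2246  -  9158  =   - 6912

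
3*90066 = 270198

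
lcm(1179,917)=8253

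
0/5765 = 0 = 0.00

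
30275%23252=7023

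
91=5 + 86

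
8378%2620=518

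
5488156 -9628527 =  - 4140371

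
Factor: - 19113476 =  - 2^2*661^1 * 7229^1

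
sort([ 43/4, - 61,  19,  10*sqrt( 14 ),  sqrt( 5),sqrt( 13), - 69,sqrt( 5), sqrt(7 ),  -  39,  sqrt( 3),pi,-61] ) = [-69, - 61,-61, - 39 , sqrt( 3),  sqrt( 5 ),  sqrt(5),  sqrt(7),pi , sqrt( 13),43/4,19,  10*sqrt( 14) ]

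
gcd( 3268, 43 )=43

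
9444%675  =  669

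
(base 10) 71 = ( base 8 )107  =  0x47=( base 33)25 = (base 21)38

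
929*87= 80823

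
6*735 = 4410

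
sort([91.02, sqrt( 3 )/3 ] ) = [sqrt(3)/3, 91.02 ] 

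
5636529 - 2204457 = 3432072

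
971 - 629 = 342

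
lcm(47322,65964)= 2176812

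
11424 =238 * 48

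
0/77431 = 0 = 0.00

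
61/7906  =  61/7906 = 0.01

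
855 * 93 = 79515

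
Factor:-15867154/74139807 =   -  2^1*3^( - 1 )*7^( - 1) * 17^1*37^1*12613^1*3530467^(  -  1) 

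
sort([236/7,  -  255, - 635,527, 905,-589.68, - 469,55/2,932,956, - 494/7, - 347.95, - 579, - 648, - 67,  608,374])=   [ - 648,  -  635, - 589.68, - 579, - 469, - 347.95, - 255, - 494/7, - 67,55/2 , 236/7,374,527,608  ,  905, 932,956 ] 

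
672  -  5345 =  - 4673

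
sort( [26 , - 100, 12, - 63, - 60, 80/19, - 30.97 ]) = [-100,-63, - 60 , - 30.97, 80/19, 12, 26]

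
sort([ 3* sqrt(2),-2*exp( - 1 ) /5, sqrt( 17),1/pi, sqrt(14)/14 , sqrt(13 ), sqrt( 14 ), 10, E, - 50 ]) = [-50,-2*exp(-1)/5, sqrt( 14 ) /14, 1/pi, E, sqrt( 13), sqrt(14), sqrt(17), 3*sqrt( 2), 10] 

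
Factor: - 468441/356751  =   - 713/543 = - 3^( - 1 )* 23^1*31^1 * 181^(  -  1 ) 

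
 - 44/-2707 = 44/2707 = 0.02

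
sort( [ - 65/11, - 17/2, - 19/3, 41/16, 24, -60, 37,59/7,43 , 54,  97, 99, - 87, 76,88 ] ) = [ - 87, - 60,- 17/2,-19/3,-65/11, 41/16,59/7,24,  37 , 43, 54, 76, 88 , 97, 99 ]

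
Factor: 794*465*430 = 2^2*3^1*5^2*31^1*43^1*397^1 = 158760300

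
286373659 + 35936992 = 322310651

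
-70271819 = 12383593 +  - 82655412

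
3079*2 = 6158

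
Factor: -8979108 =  - 2^2 * 3^1*23^1*32533^1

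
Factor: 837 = 3^3*31^1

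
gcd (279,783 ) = 9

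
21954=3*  7318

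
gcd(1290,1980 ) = 30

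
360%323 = 37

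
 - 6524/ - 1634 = 3 + 811/817 = 3.99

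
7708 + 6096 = 13804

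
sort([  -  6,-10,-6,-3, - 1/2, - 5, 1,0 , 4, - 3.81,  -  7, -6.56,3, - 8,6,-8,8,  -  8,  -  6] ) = [ -10,  -  8, - 8, -8,  -  7, - 6.56,-6, - 6, - 6, - 5, - 3.81 , - 3,-1/2,0, 1,3,4,6, 8 ] 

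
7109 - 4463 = 2646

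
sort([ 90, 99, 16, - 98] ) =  [-98,16,90, 99]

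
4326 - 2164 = 2162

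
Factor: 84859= 84859^1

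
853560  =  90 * 9484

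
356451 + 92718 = 449169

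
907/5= 181 + 2/5 = 181.40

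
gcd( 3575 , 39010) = 5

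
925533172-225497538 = 700035634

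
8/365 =8/365 = 0.02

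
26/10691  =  26/10691 = 0.00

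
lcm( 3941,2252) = 15764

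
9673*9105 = 88072665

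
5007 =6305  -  1298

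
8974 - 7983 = 991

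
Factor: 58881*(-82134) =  - 2^1*3^6 * 13^2*19^1*1033^1 = -4836132054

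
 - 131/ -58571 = 131/58571 = 0.00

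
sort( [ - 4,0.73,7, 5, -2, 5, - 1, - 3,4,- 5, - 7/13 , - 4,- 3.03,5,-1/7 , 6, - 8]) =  [ - 8, -5, - 4, - 4,- 3.03, - 3  , - 2,-1, - 7/13, - 1/7, 0.73,4, 5, 5, 5 , 6,  7 ] 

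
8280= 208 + 8072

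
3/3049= 3/3049 = 0.00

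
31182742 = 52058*599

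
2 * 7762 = 15524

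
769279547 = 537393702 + 231885845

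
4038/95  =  42 + 48/95 = 42.51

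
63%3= 0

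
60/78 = 10/13 = 0.77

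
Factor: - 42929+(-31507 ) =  - 74436 = -2^2*3^1*6203^1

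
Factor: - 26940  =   - 2^2*3^1*5^1*449^1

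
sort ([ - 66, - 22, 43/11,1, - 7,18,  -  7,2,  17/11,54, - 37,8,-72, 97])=[ - 72, - 66, - 37, - 22, - 7, - 7,  1,17/11,2, 43/11,8,18,54, 97]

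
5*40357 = 201785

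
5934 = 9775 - 3841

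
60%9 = 6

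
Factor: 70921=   70921^1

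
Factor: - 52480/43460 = - 64/53 = -2^6*53^( - 1)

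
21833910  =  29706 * 735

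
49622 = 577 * 86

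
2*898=1796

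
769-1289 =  - 520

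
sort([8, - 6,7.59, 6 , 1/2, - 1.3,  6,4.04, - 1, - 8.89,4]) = [ - 8.89, - 6, - 1.3, - 1,1/2,4,4.04,6,6, 7.59,8 ] 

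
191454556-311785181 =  - 120330625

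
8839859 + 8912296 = 17752155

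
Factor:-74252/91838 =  - 38/47 = - 2^1* 19^1 * 47^( - 1)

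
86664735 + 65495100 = 152159835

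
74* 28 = 2072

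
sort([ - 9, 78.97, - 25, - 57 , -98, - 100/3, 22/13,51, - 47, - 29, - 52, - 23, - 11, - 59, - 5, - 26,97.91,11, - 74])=[ -98, - 74, - 59,  -  57,  -  52 ,- 47, - 100/3,-29,-26, - 25  , - 23, - 11,-9, - 5,  22/13, 11  ,  51,78.97,  97.91]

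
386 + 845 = 1231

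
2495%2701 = 2495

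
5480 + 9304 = 14784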